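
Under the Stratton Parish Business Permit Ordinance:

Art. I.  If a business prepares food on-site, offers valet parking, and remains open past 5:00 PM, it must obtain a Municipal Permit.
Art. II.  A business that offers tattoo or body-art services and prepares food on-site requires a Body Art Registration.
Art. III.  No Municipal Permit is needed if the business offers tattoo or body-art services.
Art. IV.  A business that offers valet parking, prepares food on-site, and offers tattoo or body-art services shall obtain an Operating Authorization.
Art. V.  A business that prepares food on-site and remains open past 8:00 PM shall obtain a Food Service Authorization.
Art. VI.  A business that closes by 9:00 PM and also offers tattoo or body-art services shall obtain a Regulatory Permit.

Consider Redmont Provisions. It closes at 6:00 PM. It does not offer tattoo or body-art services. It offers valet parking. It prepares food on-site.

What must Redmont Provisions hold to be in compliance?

Municipal Permit

Art. I. prepares food on-site; offers valet parking; closes 6:00 PM, after 5:00 PM → Municipal Permit required.
Art. II. does not offer tattoo or body-art services; prepares food on-site → Body Art Registration not required.
Art. III. does not offer tattoo or body-art services → Municipal Permit exemption does not apply.
Art. IV. offers valet parking; prepares food on-site; does not offer tattoo or body-art services → Operating Authorization not required.
Art. V. prepares food on-site; closes 6:00 PM, at/before 8:00 PM → Food Service Authorization not required.
Art. VI. closes 6:00 PM, at/before 9:00 PM; does not offer tattoo or body-art services → Regulatory Permit not required.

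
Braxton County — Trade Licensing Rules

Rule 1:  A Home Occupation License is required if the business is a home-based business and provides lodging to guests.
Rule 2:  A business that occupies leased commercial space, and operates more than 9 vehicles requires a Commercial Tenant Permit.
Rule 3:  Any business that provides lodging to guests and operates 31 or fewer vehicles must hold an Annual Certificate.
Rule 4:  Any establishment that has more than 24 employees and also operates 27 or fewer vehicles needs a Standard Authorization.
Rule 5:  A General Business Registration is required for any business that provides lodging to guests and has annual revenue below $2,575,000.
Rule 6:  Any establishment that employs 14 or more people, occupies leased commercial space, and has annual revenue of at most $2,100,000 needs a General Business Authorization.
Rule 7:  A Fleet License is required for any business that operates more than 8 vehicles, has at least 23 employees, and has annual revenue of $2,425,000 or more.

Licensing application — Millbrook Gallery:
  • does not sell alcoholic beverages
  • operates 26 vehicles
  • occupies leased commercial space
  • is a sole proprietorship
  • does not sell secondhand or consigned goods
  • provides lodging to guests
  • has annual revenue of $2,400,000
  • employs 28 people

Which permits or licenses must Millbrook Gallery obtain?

Annual Certificate, Commercial Tenant Permit, General Business Registration, Standard Authorization

Rule 1: occupies leased commercial space (not: is a home-based business); provides lodging to guests → Home Occupation License not required.
Rule 2: occupies leased commercial space; vehicles 26 > 9 → Commercial Tenant Permit required.
Rule 3: provides lodging to guests; vehicles 26 ≤ 31 → Annual Certificate required.
Rule 4: employees 28 > 24; vehicles 26 ≤ 27 → Standard Authorization required.
Rule 5: provides lodging to guests; revenue $2,400,000 < $2,575,000 → General Business Registration required.
Rule 6: employees 28 ≥ 14; occupies leased commercial space; revenue $2,400,000 > $2,100,000 → General Business Authorization not required.
Rule 7: vehicles 26 > 8; employees 28 ≥ 23; revenue $2,400,000 < $2,425,000 → Fleet License not required.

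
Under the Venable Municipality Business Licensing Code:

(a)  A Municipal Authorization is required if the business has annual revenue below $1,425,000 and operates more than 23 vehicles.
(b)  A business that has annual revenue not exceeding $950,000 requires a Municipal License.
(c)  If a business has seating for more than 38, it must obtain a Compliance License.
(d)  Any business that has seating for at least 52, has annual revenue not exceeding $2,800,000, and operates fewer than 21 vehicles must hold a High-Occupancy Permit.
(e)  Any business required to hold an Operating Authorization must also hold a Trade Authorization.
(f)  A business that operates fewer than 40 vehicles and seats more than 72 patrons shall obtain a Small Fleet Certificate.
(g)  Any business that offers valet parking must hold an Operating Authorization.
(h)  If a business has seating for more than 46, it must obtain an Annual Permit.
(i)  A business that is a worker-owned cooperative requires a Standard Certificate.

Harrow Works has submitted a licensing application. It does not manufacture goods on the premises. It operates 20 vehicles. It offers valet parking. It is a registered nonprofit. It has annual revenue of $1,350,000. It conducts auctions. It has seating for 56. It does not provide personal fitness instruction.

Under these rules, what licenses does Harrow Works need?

(a) revenue $1,350,000 < $1,425,000; vehicles 20 ≤ 23 → Municipal Authorization not required.
(b) revenue $1,350,000 > $950,000 → Municipal License not required.
(c) seating 56 > 38 → Compliance License required.
(d) seating 56 ≥ 52; revenue $1,350,000 ≤ $2,800,000; vehicles 20 < 21 → High-Occupancy Permit required.
(e) Operating Authorization is required → Trade Authorization also required.
(f) vehicles 20 < 40; seating 56 ≤ 72 → Small Fleet Certificate not required.
(g) offers valet parking → Operating Authorization required.
(h) seating 56 > 46 → Annual Permit required.
(i) is a registered nonprofit (not: is a worker-owned cooperative) → Standard Certificate not required.

Annual Permit, Compliance License, High-Occupancy Permit, Operating Authorization, Trade Authorization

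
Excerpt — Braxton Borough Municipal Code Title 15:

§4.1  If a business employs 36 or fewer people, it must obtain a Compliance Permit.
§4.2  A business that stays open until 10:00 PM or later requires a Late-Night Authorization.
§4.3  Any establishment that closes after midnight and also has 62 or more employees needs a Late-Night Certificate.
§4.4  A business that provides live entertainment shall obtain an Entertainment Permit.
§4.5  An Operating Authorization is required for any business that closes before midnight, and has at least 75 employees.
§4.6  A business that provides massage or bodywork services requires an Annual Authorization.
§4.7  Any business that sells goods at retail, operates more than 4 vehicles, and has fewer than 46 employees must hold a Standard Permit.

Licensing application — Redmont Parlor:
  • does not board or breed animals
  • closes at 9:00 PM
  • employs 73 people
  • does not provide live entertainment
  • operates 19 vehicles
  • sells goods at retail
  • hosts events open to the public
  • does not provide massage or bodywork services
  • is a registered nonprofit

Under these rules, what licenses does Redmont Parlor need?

None

§4.1 employees 73 > 36 → Compliance Permit not required.
§4.2 closes 9:00 PM, at/before 10:00 PM → Late-Night Authorization not required.
§4.3 closes 9:00 PM, at/before midnight; employees 73 ≥ 62 → Late-Night Certificate not required.
§4.4 does not provide live entertainment → Entertainment Permit not required.
§4.5 closes 9:00 PM, at/before midnight; employees 73 < 75 → Operating Authorization not required.
§4.6 does not provide massage or bodywork services → Annual Authorization not required.
§4.7 sells goods at retail; vehicles 19 > 4; employees 73 ≥ 46 → Standard Permit not required.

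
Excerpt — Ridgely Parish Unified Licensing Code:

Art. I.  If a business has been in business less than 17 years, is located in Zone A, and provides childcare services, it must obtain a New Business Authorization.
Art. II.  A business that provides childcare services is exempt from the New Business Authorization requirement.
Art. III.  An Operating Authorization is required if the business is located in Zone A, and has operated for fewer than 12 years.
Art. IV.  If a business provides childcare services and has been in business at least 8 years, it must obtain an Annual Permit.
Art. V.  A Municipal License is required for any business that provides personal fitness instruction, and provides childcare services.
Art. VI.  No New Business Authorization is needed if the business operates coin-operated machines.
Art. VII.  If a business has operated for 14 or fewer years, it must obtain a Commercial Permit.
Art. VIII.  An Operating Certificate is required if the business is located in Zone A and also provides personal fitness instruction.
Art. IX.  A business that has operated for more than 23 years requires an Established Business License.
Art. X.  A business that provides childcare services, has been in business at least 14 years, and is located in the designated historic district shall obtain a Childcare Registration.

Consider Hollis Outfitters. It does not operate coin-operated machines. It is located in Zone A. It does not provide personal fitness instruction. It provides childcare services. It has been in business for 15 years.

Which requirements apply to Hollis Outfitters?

Art. I. years in business 15 < 17; is located in Zone A; provides childcare services → New Business Authorization required.
Art. II. provides childcare services → exempt from New Business Authorization.
Art. III. is located in Zone A; years in business 15 ≥ 12 → Operating Authorization not required.
Art. IV. provides childcare services; years in business 15 ≥ 8 → Annual Permit required.
Art. V. does not provide personal fitness instruction; provides childcare services → Municipal License not required.
Art. VI. does not operate coin-operated machines → New Business Authorization exemption does not apply.
Art. VII. years in business 15 > 14 → Commercial Permit not required.
Art. VIII. is located in Zone A; does not provide personal fitness instruction → Operating Certificate not required.
Art. IX. years in business 15 ≤ 23 → Established Business License not required.
Art. X. provides childcare services; years in business 15 ≥ 14; is located in Zone A (not: is located in the designated historic district) → Childcare Registration not required.

Annual Permit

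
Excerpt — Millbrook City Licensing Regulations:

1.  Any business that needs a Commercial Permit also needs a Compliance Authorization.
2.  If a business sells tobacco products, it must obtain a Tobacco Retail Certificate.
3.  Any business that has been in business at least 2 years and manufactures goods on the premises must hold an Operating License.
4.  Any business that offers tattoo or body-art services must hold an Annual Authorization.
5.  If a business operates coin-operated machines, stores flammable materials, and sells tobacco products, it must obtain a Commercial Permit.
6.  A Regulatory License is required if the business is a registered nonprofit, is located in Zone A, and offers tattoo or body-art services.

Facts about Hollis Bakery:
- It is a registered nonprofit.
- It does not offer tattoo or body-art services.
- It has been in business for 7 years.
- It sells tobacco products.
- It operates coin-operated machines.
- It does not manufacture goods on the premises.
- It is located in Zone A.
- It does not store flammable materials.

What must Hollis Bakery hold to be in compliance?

1. Commercial Permit is not required → no effect.
2. sells tobacco products → Tobacco Retail Certificate required.
3. years in business 7 ≥ 2; does not manufacture goods on the premises → Operating License not required.
4. does not offer tattoo or body-art services → Annual Authorization not required.
5. operates coin-operated machines; does not store flammable materials; sells tobacco products → Commercial Permit not required.
6. is a registered nonprofit; is located in Zone A; does not offer tattoo or body-art services → Regulatory License not required.

Tobacco Retail Certificate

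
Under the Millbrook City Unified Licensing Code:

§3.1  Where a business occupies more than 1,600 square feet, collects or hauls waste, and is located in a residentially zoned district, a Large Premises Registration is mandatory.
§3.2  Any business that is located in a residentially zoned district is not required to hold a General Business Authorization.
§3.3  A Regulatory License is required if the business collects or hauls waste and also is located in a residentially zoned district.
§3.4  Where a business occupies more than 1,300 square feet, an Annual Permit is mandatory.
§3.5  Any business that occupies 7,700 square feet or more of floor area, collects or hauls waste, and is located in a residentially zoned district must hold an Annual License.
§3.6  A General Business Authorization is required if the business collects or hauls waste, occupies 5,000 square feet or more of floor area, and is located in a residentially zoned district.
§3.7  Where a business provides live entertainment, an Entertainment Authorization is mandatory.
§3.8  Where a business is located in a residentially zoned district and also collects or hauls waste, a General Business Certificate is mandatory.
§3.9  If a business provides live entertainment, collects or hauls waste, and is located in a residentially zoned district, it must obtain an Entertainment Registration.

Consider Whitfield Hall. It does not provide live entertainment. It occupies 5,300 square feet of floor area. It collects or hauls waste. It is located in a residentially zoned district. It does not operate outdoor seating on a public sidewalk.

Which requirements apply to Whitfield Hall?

Annual Permit, General Business Certificate, Large Premises Registration, Regulatory License

§3.1 floor area 5,300 square feet > 1,600 square feet; collects or hauls waste; is located in a residentially zoned district → Large Premises Registration required.
§3.2 is located in a residentially zoned district → exempt from General Business Authorization.
§3.3 collects or hauls waste; is located in a residentially zoned district → Regulatory License required.
§3.4 floor area 5,300 square feet > 1,300 square feet → Annual Permit required.
§3.5 floor area 5,300 square feet < 7,700 square feet; collects or hauls waste; is located in a residentially zoned district → Annual License not required.
§3.6 collects or hauls waste; floor area 5,300 square feet ≥ 5,000 square feet; is located in a residentially zoned district → General Business Authorization required.
§3.7 does not provide live entertainment → Entertainment Authorization not required.
§3.8 is located in a residentially zoned district; collects or hauls waste → General Business Certificate required.
§3.9 does not provide live entertainment; collects or hauls waste; is located in a residentially zoned district → Entertainment Registration not required.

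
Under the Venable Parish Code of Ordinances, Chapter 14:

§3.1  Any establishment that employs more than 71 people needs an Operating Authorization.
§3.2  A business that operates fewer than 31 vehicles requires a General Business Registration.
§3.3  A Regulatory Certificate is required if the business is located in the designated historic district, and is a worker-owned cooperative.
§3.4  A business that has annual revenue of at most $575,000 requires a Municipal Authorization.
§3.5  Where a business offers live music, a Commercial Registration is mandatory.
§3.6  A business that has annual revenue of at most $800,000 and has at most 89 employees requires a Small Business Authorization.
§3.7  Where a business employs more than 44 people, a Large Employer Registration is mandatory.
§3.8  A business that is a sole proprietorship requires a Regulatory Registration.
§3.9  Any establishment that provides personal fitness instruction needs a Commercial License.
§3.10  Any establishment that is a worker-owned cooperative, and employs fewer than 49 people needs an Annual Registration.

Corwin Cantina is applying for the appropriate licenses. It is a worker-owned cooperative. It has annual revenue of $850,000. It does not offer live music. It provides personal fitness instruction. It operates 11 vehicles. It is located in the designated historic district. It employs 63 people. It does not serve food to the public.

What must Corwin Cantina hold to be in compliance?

§3.1 employees 63 ≤ 71 → Operating Authorization not required.
§3.2 vehicles 11 < 31 → General Business Registration required.
§3.3 is located in the designated historic district; is a worker-owned cooperative → Regulatory Certificate required.
§3.4 revenue $850,000 > $575,000 → Municipal Authorization not required.
§3.5 does not offer live music → Commercial Registration not required.
§3.6 revenue $850,000 > $800,000; employees 63 ≤ 89 → Small Business Authorization not required.
§3.7 employees 63 > 44 → Large Employer Registration required.
§3.8 is a worker-owned cooperative (not: is a sole proprietorship) → Regulatory Registration not required.
§3.9 provides personal fitness instruction → Commercial License required.
§3.10 is a worker-owned cooperative; employees 63 ≥ 49 → Annual Registration not required.

Commercial License, General Business Registration, Large Employer Registration, Regulatory Certificate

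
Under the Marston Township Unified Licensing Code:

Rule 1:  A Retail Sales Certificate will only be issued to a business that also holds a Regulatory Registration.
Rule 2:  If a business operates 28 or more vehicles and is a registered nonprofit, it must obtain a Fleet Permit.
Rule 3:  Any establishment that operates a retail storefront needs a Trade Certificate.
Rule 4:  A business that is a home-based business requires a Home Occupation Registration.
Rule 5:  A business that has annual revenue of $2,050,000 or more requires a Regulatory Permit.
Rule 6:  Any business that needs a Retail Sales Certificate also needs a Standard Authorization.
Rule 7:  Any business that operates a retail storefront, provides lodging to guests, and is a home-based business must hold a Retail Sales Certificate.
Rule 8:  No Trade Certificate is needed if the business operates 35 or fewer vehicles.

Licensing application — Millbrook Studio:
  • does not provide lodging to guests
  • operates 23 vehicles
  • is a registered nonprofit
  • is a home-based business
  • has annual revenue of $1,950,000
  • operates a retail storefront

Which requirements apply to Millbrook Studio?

Rule 1: Retail Sales Certificate is not required → no effect.
Rule 2: vehicles 23 < 28; is a registered nonprofit → Fleet Permit not required.
Rule 3: operates a retail storefront → Trade Certificate required.
Rule 4: is a home-based business → Home Occupation Registration required.
Rule 5: revenue $1,950,000 < $2,050,000 → Regulatory Permit not required.
Rule 6: Retail Sales Certificate is not required → no effect.
Rule 7: operates a retail storefront; does not provide lodging to guests; is a home-based business → Retail Sales Certificate not required.
Rule 8: vehicles 23 ≤ 35 → exempt from Trade Certificate.

Home Occupation Registration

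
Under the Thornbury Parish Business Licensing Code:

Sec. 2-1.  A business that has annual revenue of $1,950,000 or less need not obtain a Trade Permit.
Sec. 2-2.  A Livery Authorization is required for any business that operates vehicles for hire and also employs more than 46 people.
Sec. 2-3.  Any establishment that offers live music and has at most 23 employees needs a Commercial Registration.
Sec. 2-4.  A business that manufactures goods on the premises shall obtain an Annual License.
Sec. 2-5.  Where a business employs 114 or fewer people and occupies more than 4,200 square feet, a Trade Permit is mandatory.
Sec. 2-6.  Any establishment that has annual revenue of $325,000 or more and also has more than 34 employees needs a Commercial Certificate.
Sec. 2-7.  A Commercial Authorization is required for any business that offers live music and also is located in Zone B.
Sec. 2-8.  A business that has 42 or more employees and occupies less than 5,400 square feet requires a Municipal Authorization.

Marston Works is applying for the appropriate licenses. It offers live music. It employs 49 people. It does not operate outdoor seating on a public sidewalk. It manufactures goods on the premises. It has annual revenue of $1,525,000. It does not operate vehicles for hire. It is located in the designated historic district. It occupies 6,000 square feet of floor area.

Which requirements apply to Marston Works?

Sec. 2-1. revenue $1,525,000 ≤ $1,950,000 → exempt from Trade Permit.
Sec. 2-2. does not operate vehicles for hire; employees 49 > 46 → Livery Authorization not required.
Sec. 2-3. offers live music; employees 49 > 23 → Commercial Registration not required.
Sec. 2-4. manufactures goods on the premises → Annual License required.
Sec. 2-5. employees 49 ≤ 114; floor area 6,000 square feet > 4,200 square feet → Trade Permit required.
Sec. 2-6. revenue $1,525,000 ≥ $325,000; employees 49 > 34 → Commercial Certificate required.
Sec. 2-7. offers live music; is located in the designated historic district (not: is located in Zone B) → Commercial Authorization not required.
Sec. 2-8. employees 49 ≥ 42; floor area 6,000 square feet ≥ 5,400 square feet → Municipal Authorization not required.

Annual License, Commercial Certificate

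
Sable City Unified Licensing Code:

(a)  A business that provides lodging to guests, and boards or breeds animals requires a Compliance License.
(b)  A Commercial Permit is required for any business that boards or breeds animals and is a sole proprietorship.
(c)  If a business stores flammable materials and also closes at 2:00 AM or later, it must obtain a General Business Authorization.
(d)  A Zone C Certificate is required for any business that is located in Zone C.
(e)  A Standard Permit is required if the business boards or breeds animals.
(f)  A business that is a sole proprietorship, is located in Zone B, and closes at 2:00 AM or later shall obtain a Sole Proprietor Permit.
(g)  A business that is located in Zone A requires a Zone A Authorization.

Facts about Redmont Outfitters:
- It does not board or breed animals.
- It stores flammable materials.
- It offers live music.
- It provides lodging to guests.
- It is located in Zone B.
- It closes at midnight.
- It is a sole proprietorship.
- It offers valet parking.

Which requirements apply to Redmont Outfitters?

(a) provides lodging to guests; does not board or breed animals → Compliance License not required.
(b) does not board or breed animals; is a sole proprietorship → Commercial Permit not required.
(c) stores flammable materials; closes midnight, at/before 2:00 AM → General Business Authorization not required.
(d) is located in Zone B (not: is located in Zone C) → Zone C Certificate not required.
(e) does not board or breed animals → Standard Permit not required.
(f) is a sole proprietorship; is located in Zone B; closes midnight, at/before 2:00 AM → Sole Proprietor Permit not required.
(g) is located in Zone B (not: is located in Zone A) → Zone A Authorization not required.

None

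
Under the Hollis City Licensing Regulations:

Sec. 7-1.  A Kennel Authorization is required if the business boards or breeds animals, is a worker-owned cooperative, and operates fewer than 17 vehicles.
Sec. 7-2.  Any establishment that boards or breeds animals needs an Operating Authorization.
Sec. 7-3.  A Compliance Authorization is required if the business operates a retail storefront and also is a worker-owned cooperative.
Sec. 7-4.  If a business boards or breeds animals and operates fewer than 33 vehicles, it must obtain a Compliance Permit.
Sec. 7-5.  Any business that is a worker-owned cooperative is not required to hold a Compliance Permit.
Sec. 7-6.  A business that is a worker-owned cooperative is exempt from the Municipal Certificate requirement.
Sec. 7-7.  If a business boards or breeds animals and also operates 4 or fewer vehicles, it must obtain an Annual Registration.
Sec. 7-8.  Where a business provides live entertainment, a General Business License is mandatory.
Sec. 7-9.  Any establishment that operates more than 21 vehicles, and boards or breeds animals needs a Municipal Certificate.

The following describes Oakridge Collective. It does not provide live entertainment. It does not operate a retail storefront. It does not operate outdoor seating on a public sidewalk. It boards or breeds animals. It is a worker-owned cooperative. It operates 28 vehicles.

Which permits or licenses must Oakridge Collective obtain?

Operating Authorization

Sec. 7-1. boards or breeds animals; is a worker-owned cooperative; vehicles 28 ≥ 17 → Kennel Authorization not required.
Sec. 7-2. boards or breeds animals → Operating Authorization required.
Sec. 7-3. does not operate a retail storefront; is a worker-owned cooperative → Compliance Authorization not required.
Sec. 7-4. boards or breeds animals; vehicles 28 < 33 → Compliance Permit required.
Sec. 7-5. is a worker-owned cooperative → exempt from Compliance Permit.
Sec. 7-6. is a worker-owned cooperative → exempt from Municipal Certificate.
Sec. 7-7. boards or breeds animals; vehicles 28 > 4 → Annual Registration not required.
Sec. 7-8. does not provide live entertainment → General Business License not required.
Sec. 7-9. vehicles 28 > 21; boards or breeds animals → Municipal Certificate required.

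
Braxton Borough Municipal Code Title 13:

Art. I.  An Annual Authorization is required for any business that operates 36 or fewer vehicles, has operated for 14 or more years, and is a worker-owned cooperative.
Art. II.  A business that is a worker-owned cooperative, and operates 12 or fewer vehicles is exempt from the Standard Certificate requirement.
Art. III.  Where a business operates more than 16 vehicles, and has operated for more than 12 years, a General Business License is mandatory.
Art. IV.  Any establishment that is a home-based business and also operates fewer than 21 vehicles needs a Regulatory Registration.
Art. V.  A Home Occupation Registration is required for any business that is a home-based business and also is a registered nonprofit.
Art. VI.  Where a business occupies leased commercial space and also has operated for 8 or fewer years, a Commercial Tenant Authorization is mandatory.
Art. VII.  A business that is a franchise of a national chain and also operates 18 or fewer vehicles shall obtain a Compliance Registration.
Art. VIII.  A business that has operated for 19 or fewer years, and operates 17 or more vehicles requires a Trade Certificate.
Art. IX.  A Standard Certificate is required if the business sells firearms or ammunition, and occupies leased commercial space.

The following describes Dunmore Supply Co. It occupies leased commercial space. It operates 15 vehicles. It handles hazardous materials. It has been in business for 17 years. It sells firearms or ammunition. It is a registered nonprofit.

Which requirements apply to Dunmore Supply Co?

Standard Certificate

Art. I. vehicles 15 ≤ 36; years in business 17 ≥ 14; is a registered nonprofit (not: is a worker-owned cooperative) → Annual Authorization not required.
Art. II. is a registered nonprofit (not: is a worker-owned cooperative); vehicles 15 > 12 → Standard Certificate exemption does not apply.
Art. III. vehicles 15 ≤ 16; years in business 17 > 12 → General Business License not required.
Art. IV. occupies leased commercial space (not: is a home-based business); vehicles 15 < 21 → Regulatory Registration not required.
Art. V. occupies leased commercial space (not: is a home-based business); is a registered nonprofit → Home Occupation Registration not required.
Art. VI. occupies leased commercial space; years in business 17 > 8 → Commercial Tenant Authorization not required.
Art. VII. is a registered nonprofit (not: is a franchise of a national chain); vehicles 15 ≤ 18 → Compliance Registration not required.
Art. VIII. years in business 17 ≤ 19; vehicles 15 < 17 → Trade Certificate not required.
Art. IX. sells firearms or ammunition; occupies leased commercial space → Standard Certificate required.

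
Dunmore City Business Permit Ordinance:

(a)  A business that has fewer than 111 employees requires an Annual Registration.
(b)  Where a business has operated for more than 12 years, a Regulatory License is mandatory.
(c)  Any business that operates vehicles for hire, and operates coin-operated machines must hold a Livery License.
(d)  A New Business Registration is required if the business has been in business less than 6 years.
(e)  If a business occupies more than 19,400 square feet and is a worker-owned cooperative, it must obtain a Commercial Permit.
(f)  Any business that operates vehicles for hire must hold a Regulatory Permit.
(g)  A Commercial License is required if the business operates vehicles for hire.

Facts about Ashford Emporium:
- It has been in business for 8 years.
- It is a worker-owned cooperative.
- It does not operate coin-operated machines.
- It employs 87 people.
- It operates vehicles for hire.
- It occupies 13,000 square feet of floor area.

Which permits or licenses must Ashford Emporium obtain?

Annual Registration, Commercial License, Regulatory Permit

(a) employees 87 < 111 → Annual Registration required.
(b) years in business 8 ≤ 12 → Regulatory License not required.
(c) operates vehicles for hire; does not operate coin-operated machines → Livery License not required.
(d) years in business 8 ≥ 6 → New Business Registration not required.
(e) floor area 13,000 square feet ≤ 19,400 square feet; is a worker-owned cooperative → Commercial Permit not required.
(f) operates vehicles for hire → Regulatory Permit required.
(g) operates vehicles for hire → Commercial License required.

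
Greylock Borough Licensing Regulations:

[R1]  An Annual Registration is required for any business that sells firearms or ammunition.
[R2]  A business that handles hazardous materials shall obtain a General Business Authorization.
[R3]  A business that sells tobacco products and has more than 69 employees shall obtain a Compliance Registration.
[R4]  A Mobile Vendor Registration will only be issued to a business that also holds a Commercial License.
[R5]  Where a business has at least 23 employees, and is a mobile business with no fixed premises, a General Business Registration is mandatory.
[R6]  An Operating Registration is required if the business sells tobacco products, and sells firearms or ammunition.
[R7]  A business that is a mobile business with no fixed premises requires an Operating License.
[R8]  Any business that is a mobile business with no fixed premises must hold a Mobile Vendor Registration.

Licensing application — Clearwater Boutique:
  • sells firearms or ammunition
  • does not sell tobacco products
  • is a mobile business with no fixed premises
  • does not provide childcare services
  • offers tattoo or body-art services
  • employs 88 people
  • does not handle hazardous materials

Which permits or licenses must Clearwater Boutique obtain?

[R1] sells firearms or ammunition → Annual Registration required.
[R2] does not handle hazardous materials → General Business Authorization not required.
[R3] does not sell tobacco products; employees 88 > 69 → Compliance Registration not required.
[R4] Mobile Vendor Registration is required → Commercial License also required.
[R5] employees 88 ≥ 23; is a mobile business with no fixed premises → General Business Registration required.
[R6] does not sell tobacco products; sells firearms or ammunition → Operating Registration not required.
[R7] is a mobile business with no fixed premises → Operating License required.
[R8] is a mobile business with no fixed premises → Mobile Vendor Registration required.

Annual Registration, Commercial License, General Business Registration, Mobile Vendor Registration, Operating License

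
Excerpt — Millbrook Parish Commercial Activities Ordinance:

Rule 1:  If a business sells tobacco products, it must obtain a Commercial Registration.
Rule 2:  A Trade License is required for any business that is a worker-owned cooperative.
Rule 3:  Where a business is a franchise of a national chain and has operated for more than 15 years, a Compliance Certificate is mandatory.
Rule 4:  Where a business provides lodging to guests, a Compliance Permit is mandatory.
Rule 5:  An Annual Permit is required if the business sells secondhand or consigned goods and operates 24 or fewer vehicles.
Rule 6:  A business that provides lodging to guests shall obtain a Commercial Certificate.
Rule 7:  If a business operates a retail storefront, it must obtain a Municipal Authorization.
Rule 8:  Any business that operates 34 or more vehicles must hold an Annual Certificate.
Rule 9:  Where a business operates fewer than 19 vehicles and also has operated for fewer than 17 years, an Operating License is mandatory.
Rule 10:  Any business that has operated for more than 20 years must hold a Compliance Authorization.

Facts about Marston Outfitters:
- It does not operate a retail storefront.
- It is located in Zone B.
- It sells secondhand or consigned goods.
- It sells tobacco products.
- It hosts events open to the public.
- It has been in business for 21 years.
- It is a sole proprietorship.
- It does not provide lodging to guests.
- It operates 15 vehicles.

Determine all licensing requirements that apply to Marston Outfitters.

Rule 1: sells tobacco products → Commercial Registration required.
Rule 2: is a sole proprietorship (not: is a worker-owned cooperative) → Trade License not required.
Rule 3: is a sole proprietorship (not: is a franchise of a national chain); years in business 21 > 15 → Compliance Certificate not required.
Rule 4: does not provide lodging to guests → Compliance Permit not required.
Rule 5: sells secondhand or consigned goods; vehicles 15 ≤ 24 → Annual Permit required.
Rule 6: does not provide lodging to guests → Commercial Certificate not required.
Rule 7: does not operate a retail storefront → Municipal Authorization not required.
Rule 8: vehicles 15 < 34 → Annual Certificate not required.
Rule 9: vehicles 15 < 19; years in business 21 ≥ 17 → Operating License not required.
Rule 10: years in business 21 > 20 → Compliance Authorization required.

Annual Permit, Commercial Registration, Compliance Authorization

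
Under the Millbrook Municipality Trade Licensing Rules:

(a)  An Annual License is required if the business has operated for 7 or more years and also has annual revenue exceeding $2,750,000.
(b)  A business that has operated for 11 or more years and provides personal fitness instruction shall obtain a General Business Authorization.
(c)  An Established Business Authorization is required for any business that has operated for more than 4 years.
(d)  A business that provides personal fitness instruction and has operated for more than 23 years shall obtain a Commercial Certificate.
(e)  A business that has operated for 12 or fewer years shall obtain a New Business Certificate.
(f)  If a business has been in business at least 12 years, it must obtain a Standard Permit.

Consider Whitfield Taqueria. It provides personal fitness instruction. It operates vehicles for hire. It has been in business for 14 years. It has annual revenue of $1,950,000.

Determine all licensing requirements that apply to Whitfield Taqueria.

(a) years in business 14 ≥ 7; revenue $1,950,000 ≤ $2,750,000 → Annual License not required.
(b) years in business 14 ≥ 11; provides personal fitness instruction → General Business Authorization required.
(c) years in business 14 > 4 → Established Business Authorization required.
(d) provides personal fitness instruction; years in business 14 ≤ 23 → Commercial Certificate not required.
(e) years in business 14 > 12 → New Business Certificate not required.
(f) years in business 14 ≥ 12 → Standard Permit required.

Established Business Authorization, General Business Authorization, Standard Permit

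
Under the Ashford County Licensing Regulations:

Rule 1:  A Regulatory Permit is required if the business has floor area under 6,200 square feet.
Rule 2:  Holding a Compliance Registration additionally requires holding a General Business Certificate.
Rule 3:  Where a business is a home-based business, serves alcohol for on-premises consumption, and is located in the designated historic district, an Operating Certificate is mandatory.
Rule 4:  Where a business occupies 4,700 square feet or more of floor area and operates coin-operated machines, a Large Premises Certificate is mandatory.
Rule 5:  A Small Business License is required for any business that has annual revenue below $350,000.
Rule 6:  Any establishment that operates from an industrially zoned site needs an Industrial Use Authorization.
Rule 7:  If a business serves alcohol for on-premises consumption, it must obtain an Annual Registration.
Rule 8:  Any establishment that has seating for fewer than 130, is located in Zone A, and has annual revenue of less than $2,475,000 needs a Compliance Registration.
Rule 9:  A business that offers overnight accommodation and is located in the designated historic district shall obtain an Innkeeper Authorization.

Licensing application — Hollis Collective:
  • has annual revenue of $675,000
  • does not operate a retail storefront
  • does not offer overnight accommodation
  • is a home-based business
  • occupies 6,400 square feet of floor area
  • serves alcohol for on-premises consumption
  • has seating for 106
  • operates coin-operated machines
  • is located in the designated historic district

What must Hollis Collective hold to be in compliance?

Annual Registration, Large Premises Certificate, Operating Certificate

Rule 1: floor area 6,400 square feet ≥ 6,200 square feet → Regulatory Permit not required.
Rule 2: Compliance Registration is not required → no effect.
Rule 3: is a home-based business; serves alcohol for on-premises consumption; is located in the designated historic district → Operating Certificate required.
Rule 4: floor area 6,400 square feet ≥ 4,700 square feet; operates coin-operated machines → Large Premises Certificate required.
Rule 5: revenue $675,000 ≥ $350,000 → Small Business License not required.
Rule 6: is a home-based business (not: operates from an industrially zoned site) → Industrial Use Authorization not required.
Rule 7: serves alcohol for on-premises consumption → Annual Registration required.
Rule 8: seating 106 < 130; is located in the designated historic district (not: is located in Zone A); revenue $675,000 < $2,475,000 → Compliance Registration not required.
Rule 9: does not offer overnight accommodation; is located in the designated historic district → Innkeeper Authorization not required.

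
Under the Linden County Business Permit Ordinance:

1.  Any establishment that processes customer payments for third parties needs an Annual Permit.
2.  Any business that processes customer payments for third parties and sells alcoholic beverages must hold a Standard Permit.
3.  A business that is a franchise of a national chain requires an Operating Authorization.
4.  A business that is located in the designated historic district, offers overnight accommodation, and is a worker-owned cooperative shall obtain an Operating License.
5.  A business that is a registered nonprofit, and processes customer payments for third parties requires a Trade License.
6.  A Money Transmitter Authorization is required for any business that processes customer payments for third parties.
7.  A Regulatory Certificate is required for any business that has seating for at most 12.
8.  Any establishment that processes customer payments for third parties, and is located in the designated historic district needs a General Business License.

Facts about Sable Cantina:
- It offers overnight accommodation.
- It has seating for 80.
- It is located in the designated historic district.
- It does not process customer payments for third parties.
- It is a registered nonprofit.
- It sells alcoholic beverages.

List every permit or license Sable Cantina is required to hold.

None

1. does not process customer payments for third parties → Annual Permit not required.
2. does not process customer payments for third parties; sells alcoholic beverages → Standard Permit not required.
3. is a registered nonprofit (not: is a franchise of a national chain) → Operating Authorization not required.
4. is located in the designated historic district; offers overnight accommodation; is a registered nonprofit (not: is a worker-owned cooperative) → Operating License not required.
5. is a registered nonprofit; does not process customer payments for third parties → Trade License not required.
6. does not process customer payments for third parties → Money Transmitter Authorization not required.
7. seating 80 > 12 → Regulatory Certificate not required.
8. does not process customer payments for third parties; is located in the designated historic district → General Business License not required.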